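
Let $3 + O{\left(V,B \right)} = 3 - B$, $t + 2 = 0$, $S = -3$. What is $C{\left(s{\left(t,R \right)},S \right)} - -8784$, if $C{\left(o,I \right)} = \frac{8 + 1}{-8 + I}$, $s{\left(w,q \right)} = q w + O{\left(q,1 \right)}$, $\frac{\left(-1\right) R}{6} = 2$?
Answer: $\frac{96615}{11} \approx 8783.2$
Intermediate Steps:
$R = -12$ ($R = \left(-6\right) 2 = -12$)
$t = -2$ ($t = -2 + 0 = -2$)
$O{\left(V,B \right)} = - B$ ($O{\left(V,B \right)} = -3 - \left(-3 + B\right) = - B$)
$s{\left(w,q \right)} = -1 + q w$ ($s{\left(w,q \right)} = q w - 1 = -1 + q w$)
$C{\left(o,I \right)} = \frac{9}{-8 + I}$
$C{\left(s{\left(t,R \right)},S \right)} - -8784 = \frac{9}{-8 - 3} - -8784 = \frac{9}{-11} + 8784 = 9 \left(- \frac{1}{11}\right) + 8784 = - \frac{9}{11} + 8784 = \frac{96615}{11}$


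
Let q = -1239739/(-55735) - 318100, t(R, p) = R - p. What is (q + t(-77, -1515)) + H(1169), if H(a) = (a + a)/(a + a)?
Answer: -17647861096/55735 ≈ -3.1664e+5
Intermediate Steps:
H(a) = 1 (H(a) = (2*a)/((2*a)) = (2*a)*(1/(2*a)) = 1)
q = -17728063761/55735 (q = -1239739*(-1/55735) - 318100 = 1239739/55735 - 318100 = -17728063761/55735 ≈ -3.1808e+5)
(q + t(-77, -1515)) + H(1169) = (-17728063761/55735 + (-77 - 1*(-1515))) + 1 = (-17728063761/55735 + (-77 + 1515)) + 1 = (-17728063761/55735 + 1438) + 1 = -17647916831/55735 + 1 = -17647861096/55735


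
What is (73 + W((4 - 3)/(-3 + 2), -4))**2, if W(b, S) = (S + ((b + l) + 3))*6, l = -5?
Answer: 961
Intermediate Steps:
W(b, S) = -12 + 6*S + 6*b (W(b, S) = (S + ((b - 5) + 3))*6 = (S + ((-5 + b) + 3))*6 = (S + (-2 + b))*6 = (-2 + S + b)*6 = -12 + 6*S + 6*b)
(73 + W((4 - 3)/(-3 + 2), -4))**2 = (73 + (-12 + 6*(-4) + 6*((4 - 3)/(-3 + 2))))**2 = (73 + (-12 - 24 + 6*(1/(-1))))**2 = (73 + (-12 - 24 + 6*(1*(-1))))**2 = (73 + (-12 - 24 + 6*(-1)))**2 = (73 + (-12 - 24 - 6))**2 = (73 - 42)**2 = 31**2 = 961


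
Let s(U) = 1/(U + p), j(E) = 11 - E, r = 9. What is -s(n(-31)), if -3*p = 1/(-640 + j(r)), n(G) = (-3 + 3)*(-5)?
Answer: -1914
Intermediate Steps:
n(G) = 0 (n(G) = 0*(-5) = 0)
p = 1/1914 (p = -1/(3*(-640 + (11 - 1*9))) = -1/(3*(-640 + (11 - 9))) = -1/(3*(-640 + 2)) = -⅓/(-638) = -⅓*(-1/638) = 1/1914 ≈ 0.00052247)
s(U) = 1/(1/1914 + U) (s(U) = 1/(U + 1/1914) = 1/(1/1914 + U))
-s(n(-31)) = -1914/(1 + 1914*0) = -1914/(1 + 0) = -1914/1 = -1914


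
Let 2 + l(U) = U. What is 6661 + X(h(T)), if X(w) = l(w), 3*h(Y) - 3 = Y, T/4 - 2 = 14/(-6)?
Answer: 59936/9 ≈ 6659.6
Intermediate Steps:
T = -4/3 (T = 8 + 4*(14/(-6)) = 8 + 4*(14*(-1/6)) = 8 + 4*(-7/3) = 8 - 28/3 = -4/3 ≈ -1.3333)
h(Y) = 1 + Y/3
l(U) = -2 + U
X(w) = -2 + w
6661 + X(h(T)) = 6661 + (-2 + (1 + (1/3)*(-4/3))) = 6661 + (-2 + (1 - 4/9)) = 6661 + (-2 + 5/9) = 6661 - 13/9 = 59936/9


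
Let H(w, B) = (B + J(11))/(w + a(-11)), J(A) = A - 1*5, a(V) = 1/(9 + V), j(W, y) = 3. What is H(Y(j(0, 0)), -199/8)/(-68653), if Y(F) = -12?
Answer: -151/6865300 ≈ -2.1995e-5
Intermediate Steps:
J(A) = -5 + A (J(A) = A - 5 = -5 + A)
H(w, B) = (6 + B)/(-1/2 + w) (H(w, B) = (B + (-5 + 11))/(w + 1/(9 - 11)) = (B + 6)/(w + 1/(-2)) = (6 + B)/(w - 1/2) = (6 + B)/(-1/2 + w))
H(Y(j(0, 0)), -199/8)/(-68653) = (2*(6 - 199/8)/(-1 + 2*(-12)))/(-68653) = (2*(6 - 199*1/8)/(-1 - 24))*(-1/68653) = (2*(6 - 199/8)/(-25))*(-1/68653) = (2*(-1/25)*(-151/8))*(-1/68653) = (151/100)*(-1/68653) = -151/6865300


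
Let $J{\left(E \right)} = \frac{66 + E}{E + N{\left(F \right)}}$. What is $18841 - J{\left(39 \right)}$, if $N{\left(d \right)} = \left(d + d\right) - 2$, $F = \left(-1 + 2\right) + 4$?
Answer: $\frac{885422}{47} \approx 18839.0$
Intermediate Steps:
$F = 5$ ($F = 1 + 4 = 5$)
$N{\left(d \right)} = -2 + 2 d$ ($N{\left(d \right)} = 2 d - 2 = -2 + 2 d$)
$J{\left(E \right)} = \frac{66 + E}{8 + E}$ ($J{\left(E \right)} = \frac{66 + E}{E + \left(-2 + 2 \cdot 5\right)} = \frac{66 + E}{E + \left(-2 + 10\right)} = \frac{66 + E}{E + 8} = \frac{66 + E}{8 + E}$)
$18841 - J{\left(39 \right)} = 18841 - \frac{66 + 39}{8 + 39} = 18841 - \frac{1}{47} \cdot 105 = 18841 - \frac{105}{47} = \frac{885422}{47}$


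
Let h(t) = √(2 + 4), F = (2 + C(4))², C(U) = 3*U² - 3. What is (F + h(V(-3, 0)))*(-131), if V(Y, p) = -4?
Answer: -289379 - 131*√6 ≈ -2.8970e+5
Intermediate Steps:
C(U) = -3 + 3*U²
F = 2209 (F = (2 + (-3 + 3*4²))² = (2 + (-3 + 3*16))² = (2 + (-3 + 48))² = (2 + 45)² = 47² = 2209)
h(t) = √6
(F + h(V(-3, 0)))*(-131) = (2209 + √6)*(-131) = -289379 - 131*√6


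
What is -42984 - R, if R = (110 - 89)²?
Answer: -43425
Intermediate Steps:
R = 441 (R = 21² = 441)
-42984 - R = -42984 - 1*441 = -42984 - 441 = -43425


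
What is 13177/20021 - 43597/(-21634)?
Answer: 1157926755/433134314 ≈ 2.6734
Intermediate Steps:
13177/20021 - 43597/(-21634) = 13177*(1/20021) - 43597*(-1/21634) = 13177/20021 + 43597/21634 = 1157926755/433134314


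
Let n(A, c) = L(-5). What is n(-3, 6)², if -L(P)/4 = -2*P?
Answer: 1600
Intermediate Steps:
L(P) = 8*P (L(P) = -(-8)*P = 8*P)
n(A, c) = -40 (n(A, c) = 8*(-5) = -40)
n(-3, 6)² = (-40)² = 1600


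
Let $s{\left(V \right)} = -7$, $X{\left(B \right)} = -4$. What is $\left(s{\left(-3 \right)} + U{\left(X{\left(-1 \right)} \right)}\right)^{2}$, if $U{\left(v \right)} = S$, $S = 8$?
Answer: $1$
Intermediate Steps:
$U{\left(v \right)} = 8$
$\left(s{\left(-3 \right)} + U{\left(X{\left(-1 \right)} \right)}\right)^{2} = \left(-7 + 8\right)^{2} = 1^{2} = 1$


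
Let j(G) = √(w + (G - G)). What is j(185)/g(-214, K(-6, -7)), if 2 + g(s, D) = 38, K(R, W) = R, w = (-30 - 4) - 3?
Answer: I*√37/36 ≈ 0.16897*I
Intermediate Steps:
w = -37 (w = -34 - 3 = -37)
g(s, D) = 36 (g(s, D) = -2 + 38 = 36)
j(G) = I*√37 (j(G) = √(-37 + (G - G)) = √(-37 + 0) = √(-37) = I*√37)
j(185)/g(-214, K(-6, -7)) = (I*√37)/36 = (I*√37)*(1/36) = I*√37/36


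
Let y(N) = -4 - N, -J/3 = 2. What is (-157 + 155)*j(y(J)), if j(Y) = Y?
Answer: -4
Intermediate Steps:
J = -6 (J = -3*2 = -6)
(-157 + 155)*j(y(J)) = (-157 + 155)*(-4 - 1*(-6)) = -2*(-4 + 6) = -2*2 = -4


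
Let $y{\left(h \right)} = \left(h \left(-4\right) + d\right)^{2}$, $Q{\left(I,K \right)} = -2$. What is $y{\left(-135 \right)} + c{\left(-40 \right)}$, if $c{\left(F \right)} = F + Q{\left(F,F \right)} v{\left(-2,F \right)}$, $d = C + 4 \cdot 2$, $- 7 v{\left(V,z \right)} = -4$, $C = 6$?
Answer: $\frac{2148124}{7} \approx 3.0688 \cdot 10^{5}$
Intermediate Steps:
$v{\left(V,z \right)} = \frac{4}{7}$ ($v{\left(V,z \right)} = \left(- \frac{1}{7}\right) \left(-4\right) = \frac{4}{7}$)
$d = 14$ ($d = 6 + 4 \cdot 2 = 6 + 8 = 14$)
$c{\left(F \right)} = - \frac{8}{7} + F$ ($c{\left(F \right)} = F - \frac{8}{7} = - \frac{8}{7} + F$)
$y{\left(h \right)} = \left(14 - 4 h\right)^{2}$ ($y{\left(h \right)} = \left(h \left(-4\right) + 14\right)^{2} = \left(- 4 h + 14\right)^{2} = \left(14 - 4 h\right)^{2}$)
$y{\left(-135 \right)} + c{\left(-40 \right)} = 4 \left(-7 + 2 \left(-135\right)\right)^{2} - \frac{288}{7} = 4 \left(-7 - 270\right)^{2} - \frac{288}{7} = 4 \left(-277\right)^{2} - \frac{288}{7} = 4 \cdot 76729 - \frac{288}{7} = 306916 - \frac{288}{7} = \frac{2148124}{7}$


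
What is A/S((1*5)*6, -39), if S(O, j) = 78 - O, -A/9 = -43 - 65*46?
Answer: 9099/16 ≈ 568.69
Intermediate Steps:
A = 27297 (A = -9*(-43 - 65*46) = -9*(-43 - 2990) = -9*(-3033) = 27297)
A/S((1*5)*6, -39) = 27297/(78 - 1*5*6) = 27297/(78 - 5*6) = 27297/(78 - 1*30) = 27297/(78 - 30) = 27297/48 = 27297*(1/48) = 9099/16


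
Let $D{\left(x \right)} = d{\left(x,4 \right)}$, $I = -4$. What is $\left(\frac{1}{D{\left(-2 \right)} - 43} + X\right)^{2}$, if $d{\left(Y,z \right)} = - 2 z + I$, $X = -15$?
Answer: $\frac{682276}{3025} \approx 225.55$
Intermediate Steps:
$d{\left(Y,z \right)} = -4 - 2 z$ ($d{\left(Y,z \right)} = - 2 z - 4 = -4 - 2 z$)
$D{\left(x \right)} = -12$ ($D{\left(x \right)} = -4 - 8 = -12$)
$\left(\frac{1}{D{\left(-2 \right)} - 43} + X\right)^{2} = \left(\frac{1}{-12 - 43} - 15\right)^{2} = \left(\frac{1}{-55} - 15\right)^{2} = \left(- \frac{1}{55} - 15\right)^{2} = \left(- \frac{826}{55}\right)^{2} = \frac{682276}{3025}$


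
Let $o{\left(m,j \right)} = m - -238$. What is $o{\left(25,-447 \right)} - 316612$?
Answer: $-316349$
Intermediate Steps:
$o{\left(m,j \right)} = 238 + m$ ($o{\left(m,j \right)} = m + 238 = 238 + m$)
$o{\left(25,-447 \right)} - 316612 = \left(238 + 25\right) - 316612 = 263 - 316612 = -316349$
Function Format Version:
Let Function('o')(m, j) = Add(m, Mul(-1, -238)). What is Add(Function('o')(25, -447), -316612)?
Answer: -316349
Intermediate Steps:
Function('o')(m, j) = Add(238, m) (Function('o')(m, j) = Add(m, 238) = Add(238, m))
Add(Function('o')(25, -447), -316612) = Add(Add(238, 25), -316612) = Add(263, -316612) = -316349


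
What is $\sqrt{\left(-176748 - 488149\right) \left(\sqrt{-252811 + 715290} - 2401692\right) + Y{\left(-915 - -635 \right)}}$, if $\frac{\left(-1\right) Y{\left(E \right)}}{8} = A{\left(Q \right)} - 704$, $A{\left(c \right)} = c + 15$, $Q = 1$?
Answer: $\sqrt{1596877811228 - 664897 \sqrt{462479}} \approx 1.2635 \cdot 10^{6}$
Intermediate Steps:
$A{\left(c \right)} = 15 + c$
$Y{\left(E \right)} = 5504$ ($Y{\left(E \right)} = - 8 \left(\left(15 + 1\right) - 704\right) = - 8 \left(16 - 704\right) = \left(-8\right) \left(-688\right) = 5504$)
$\sqrt{\left(-176748 - 488149\right) \left(\sqrt{-252811 + 715290} - 2401692\right) + Y{\left(-915 - -635 \right)}} = \sqrt{\left(-176748 - 488149\right) \left(\sqrt{-252811 + 715290} - 2401692\right) + 5504} = \sqrt{- 664897 \left(\sqrt{462479} - 2401692\right) + 5504} = \sqrt{- 664897 \left(-2401692 + \sqrt{462479}\right) + 5504} = \sqrt{\left(1596877805724 - 664897 \sqrt{462479}\right) + 5504} = \sqrt{1596877811228 - 664897 \sqrt{462479}}$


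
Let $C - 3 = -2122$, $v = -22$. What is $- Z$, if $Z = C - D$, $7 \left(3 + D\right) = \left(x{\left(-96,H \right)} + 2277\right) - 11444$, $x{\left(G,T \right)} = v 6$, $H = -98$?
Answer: $\frac{5513}{7} \approx 787.57$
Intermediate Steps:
$C = -2119$ ($C = 3 - 2122 = -2119$)
$x{\left(G,T \right)} = -132$ ($x{\left(G,T \right)} = \left(-22\right) 6 = -132$)
$D = - \frac{9320}{7}$ ($D = -3 + \frac{\left(-132 + 2277\right) - 11444}{7} = -3 + \frac{2145 - 11444}{7} = -3 + \frac{1}{7} \left(-9299\right) = -3 - \frac{9299}{7} = - \frac{9320}{7} \approx -1331.4$)
$Z = - \frac{5513}{7}$ ($Z = -2119 - - \frac{9320}{7} = -2119 + \frac{9320}{7} = - \frac{5513}{7} \approx -787.57$)
$- Z = \left(-1\right) \left(- \frac{5513}{7}\right) = \frac{5513}{7}$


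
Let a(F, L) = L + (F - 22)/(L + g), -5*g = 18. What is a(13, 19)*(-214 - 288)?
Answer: -711836/77 ≈ -9244.6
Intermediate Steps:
g = -18/5 (g = -⅕*18 = -18/5 ≈ -3.6000)
a(F, L) = L + (-22 + F)/(-18/5 + L) (a(F, L) = L + (F - 22)/(L - 18/5) = L + (-22 + F)/(-18/5 + L))
a(13, 19)*(-214 - 288) = ((-110 - 18*19 + 5*13 + 5*19²)/(-18 + 5*19))*(-214 - 288) = ((-110 - 342 + 65 + 5*361)/(-18 + 95))*(-502) = ((-110 - 342 + 65 + 1805)/77)*(-502) = ((1/77)*1418)*(-502) = (1418/77)*(-502) = -711836/77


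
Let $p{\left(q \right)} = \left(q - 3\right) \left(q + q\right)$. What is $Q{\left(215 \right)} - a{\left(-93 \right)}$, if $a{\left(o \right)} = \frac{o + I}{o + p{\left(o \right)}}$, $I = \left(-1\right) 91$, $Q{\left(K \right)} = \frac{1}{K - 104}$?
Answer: $\frac{4243}{219077} \approx 0.019368$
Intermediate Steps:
$Q{\left(K \right)} = \frac{1}{-104 + K}$
$p{\left(q \right)} = 2 q \left(-3 + q\right)$ ($p{\left(q \right)} = \left(-3 + q\right) 2 q = 2 q \left(-3 + q\right)$)
$I = -91$
$a{\left(o \right)} = \frac{-91 + o}{o + 2 o \left(-3 + o\right)}$ ($a{\left(o \right)} = \frac{o - 91}{o + 2 o \left(-3 + o\right)} = \frac{-91 + o}{o + 2 o \left(-3 + o\right)}$)
$Q{\left(215 \right)} - a{\left(-93 \right)} = \frac{1}{-104 + 215} - \frac{-91 - 93}{\left(-93\right) \left(-5 + 2 \left(-93\right)\right)} = \frac{1}{111} - \left(- \frac{1}{93}\right) \frac{1}{-5 - 186} \left(-184\right) = \frac{1}{111} - \left(- \frac{1}{93}\right) \frac{1}{-191} \left(-184\right) = \frac{1}{111} - \left(- \frac{1}{93}\right) \left(- \frac{1}{191}\right) \left(-184\right) = \frac{1}{111} - - \frac{184}{17763} = \frac{1}{111} + \frac{184}{17763} = \frac{4243}{219077}$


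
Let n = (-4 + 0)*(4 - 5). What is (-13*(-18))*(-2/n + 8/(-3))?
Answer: -741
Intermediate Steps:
n = 4 (n = -4*(-1) = 4)
(-13*(-18))*(-2/n + 8/(-3)) = (-13*(-18))*(-2/4 + 8/(-3)) = 234*(-2*1/4 + 8*(-1/3)) = 234*(-1/2 - 8/3) = 234*(-19/6) = -741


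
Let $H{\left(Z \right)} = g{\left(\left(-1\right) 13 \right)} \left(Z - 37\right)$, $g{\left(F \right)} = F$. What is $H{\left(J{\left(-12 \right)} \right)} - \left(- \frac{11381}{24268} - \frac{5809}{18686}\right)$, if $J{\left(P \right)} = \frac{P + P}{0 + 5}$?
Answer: $\frac{616925600953}{1133679620} \approx 544.18$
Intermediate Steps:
$J{\left(P \right)} = \frac{2 P}{5}$
$H{\left(Z \right)} = 481 - 13 Z$ ($H{\left(Z \right)} = \left(-1\right) 13 \left(Z - 37\right) = - 13 \left(-37 + Z\right) = 481 - 13 Z$)
$H{\left(J{\left(-12 \right)} \right)} - \left(- \frac{11381}{24268} - \frac{5809}{18686}\right) = \left(481 - 13 \cdot \frac{2}{5} \left(-12\right)\right) - \left(- \frac{11381}{24268} - \frac{5809}{18686}\right) = \left(481 - - \frac{312}{5}\right) - \left(\left(-11381\right) \frac{1}{24268} - \frac{5809}{18686}\right) = \left(481 + \frac{312}{5}\right) - \left(- \frac{11381}{24268} - \frac{5809}{18686}\right) = \frac{2717}{5} - - \frac{176819089}{226735924} = \frac{2717}{5} + \frac{176819089}{226735924} = \frac{616925600953}{1133679620}$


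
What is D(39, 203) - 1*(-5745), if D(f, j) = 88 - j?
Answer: 5630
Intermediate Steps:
D(39, 203) - 1*(-5745) = (88 - 1*203) - 1*(-5745) = (88 - 203) + 5745 = -115 + 5745 = 5630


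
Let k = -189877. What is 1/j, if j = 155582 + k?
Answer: -1/34295 ≈ -2.9159e-5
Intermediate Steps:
j = -34295 (j = 155582 - 189877 = -34295)
1/j = 1/(-34295) = -1/34295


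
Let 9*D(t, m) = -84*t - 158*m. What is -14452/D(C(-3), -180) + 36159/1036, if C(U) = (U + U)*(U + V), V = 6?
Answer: 6585305/215488 ≈ 30.560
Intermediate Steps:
C(U) = 2*U*(6 + U) (C(U) = (U + U)*(U + 6) = (2*U)*(6 + U) = 2*U*(6 + U))
D(t, m) = -158*m/9 - 28*t/3 (D(t, m) = (-84*t - 158*m)/9 = (-158*m - 84*t)/9 = -158*m/9 - 28*t/3)
-14452/D(C(-3), -180) + 36159/1036 = -14452/(-158/9*(-180) - 56*(-3)*(6 - 3)/3) + 36159/1036 = -14452/(3160 - 56*(-3)*3/3) + 36159*(1/1036) = -14452/(3160 - 28/3*(-18)) + 36159/1036 = -14452/(3160 + 168) + 36159/1036 = -14452/3328 + 36159/1036 = -14452*1/3328 + 36159/1036 = -3613/832 + 36159/1036 = 6585305/215488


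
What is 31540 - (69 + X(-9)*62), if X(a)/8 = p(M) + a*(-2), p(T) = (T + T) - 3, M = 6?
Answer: 18079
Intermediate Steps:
p(T) = -3 + 2*T (p(T) = 2*T - 3 = -3 + 2*T)
X(a) = 72 - 16*a (X(a) = 8*((-3 + 2*6) + a*(-2)) = 8*((-3 + 12) - 2*a) = 8*(9 - 2*a) = 72 - 16*a)
31540 - (69 + X(-9)*62) = 31540 - (69 + (72 - 16*(-9))*62) = 31540 - (69 + (72 + 144)*62) = 31540 - (69 + 216*62) = 31540 - (69 + 13392) = 31540 - 1*13461 = 31540 - 13461 = 18079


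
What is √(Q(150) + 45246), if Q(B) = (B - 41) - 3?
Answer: 2*√11338 ≈ 212.96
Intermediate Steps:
Q(B) = -44 + B (Q(B) = (-41 + B) - 3 = -44 + B)
√(Q(150) + 45246) = √((-44 + 150) + 45246) = √(106 + 45246) = √45352 = 2*√11338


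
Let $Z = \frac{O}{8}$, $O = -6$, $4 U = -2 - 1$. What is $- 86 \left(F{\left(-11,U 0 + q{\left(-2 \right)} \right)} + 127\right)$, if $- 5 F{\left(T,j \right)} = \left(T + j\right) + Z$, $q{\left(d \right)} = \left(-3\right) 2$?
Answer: $- \frac{112273}{10} \approx -11227.0$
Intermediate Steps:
$U = - \frac{3}{4}$ ($U = \frac{-2 - 1}{4} = \frac{1}{4} \left(-3\right) = - \frac{3}{4} \approx -0.75$)
$q{\left(d \right)} = -6$
$Z = - \frac{3}{4}$ ($Z = - \frac{6}{8} = \left(-6\right) \frac{1}{8} = - \frac{3}{4} \approx -0.75$)
$F{\left(T,j \right)} = \frac{3}{20} - \frac{T}{5} - \frac{j}{5}$ ($F{\left(T,j \right)} = - \frac{\left(T + j\right) - \frac{3}{4}}{5} = - \frac{- \frac{3}{4} + T + j}{5} = \frac{3}{20} - \frac{T}{5} - \frac{j}{5}$)
$- 86 \left(F{\left(-11,U 0 + q{\left(-2 \right)} \right)} + 127\right) = - 86 \left(\left(\frac{3}{20} - - \frac{11}{5} - \frac{\left(- \frac{3}{4}\right) 0 - 6}{5}\right) + 127\right) = - 86 \left(\left(\frac{3}{20} + \frac{11}{5} - \frac{0 - 6}{5}\right) + 127\right) = - 86 \left(\left(\frac{3}{20} + \frac{11}{5} - - \frac{6}{5}\right) + 127\right) = - 86 \left(\left(\frac{3}{20} + \frac{11}{5} + \frac{6}{5}\right) + 127\right) = - 86 \left(\frac{71}{20} + 127\right) = \left(-86\right) \frac{2611}{20} = - \frac{112273}{10}$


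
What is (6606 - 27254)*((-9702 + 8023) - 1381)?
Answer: 63182880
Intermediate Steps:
(6606 - 27254)*((-9702 + 8023) - 1381) = -20648*(-1679 - 1381) = -20648*(-3060) = 63182880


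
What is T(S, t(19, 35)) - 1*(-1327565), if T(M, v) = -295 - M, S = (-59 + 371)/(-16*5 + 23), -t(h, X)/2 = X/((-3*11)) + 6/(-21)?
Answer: 25218234/19 ≈ 1.3273e+6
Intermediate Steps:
t(h, X) = 4/7 + 2*X/33 (t(h, X) = -2*(X/((-3*11)) + 6/(-21)) = -2*(X/(-33) + 6*(-1/21)) = -2*(X*(-1/33) - 2/7) = -2*(-X/33 - 2/7) = -2*(-2/7 - X/33) = 4/7 + 2*X/33)
S = -104/19 (S = 312/(-80 + 23) = 312/(-57) = 312*(-1/57) = -104/19 ≈ -5.4737)
T(S, t(19, 35)) - 1*(-1327565) = (-295 - 1*(-104/19)) - 1*(-1327565) = (-295 + 104/19) + 1327565 = -5501/19 + 1327565 = 25218234/19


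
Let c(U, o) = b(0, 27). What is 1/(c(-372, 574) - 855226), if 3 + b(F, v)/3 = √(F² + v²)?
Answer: -1/855154 ≈ -1.1694e-6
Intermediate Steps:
b(F, v) = -9 + 3*√(F² + v²)
c(U, o) = 72 (c(U, o) = -9 + 3*√(0² + 27²) = -9 + 3*√(0 + 729) = -9 + 3*√729 = -9 + 3*27 = -9 + 81 = 72)
1/(c(-372, 574) - 855226) = 1/(72 - 855226) = 1/(-855154) = -1/855154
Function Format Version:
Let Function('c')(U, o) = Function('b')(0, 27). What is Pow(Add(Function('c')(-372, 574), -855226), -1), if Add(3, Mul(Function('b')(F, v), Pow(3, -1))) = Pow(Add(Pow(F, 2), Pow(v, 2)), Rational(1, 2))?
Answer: Rational(-1, 855154) ≈ -1.1694e-6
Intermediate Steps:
Function('b')(F, v) = Add(-9, Mul(3, Pow(Add(Pow(F, 2), Pow(v, 2)), Rational(1, 2))))
Function('c')(U, o) = 72 (Function('c')(U, o) = Add(-9, Mul(3, Pow(Add(Pow(0, 2), Pow(27, 2)), Rational(1, 2)))) = Add(-9, Mul(3, Pow(Add(0, 729), Rational(1, 2)))) = Add(-9, Mul(3, Pow(729, Rational(1, 2)))) = Add(-9, Mul(3, 27)) = Add(-9, 81) = 72)
Pow(Add(Function('c')(-372, 574), -855226), -1) = Pow(Add(72, -855226), -1) = Pow(-855154, -1) = Rational(-1, 855154)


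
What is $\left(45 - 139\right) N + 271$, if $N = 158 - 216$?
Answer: $5723$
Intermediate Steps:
$N = -58$
$\left(45 - 139\right) N + 271 = \left(45 - 139\right) \left(-58\right) + 271 = \left(-94\right) \left(-58\right) + 271 = 5452 + 271 = 5723$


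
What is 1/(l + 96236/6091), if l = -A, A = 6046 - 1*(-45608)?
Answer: -6091/314528278 ≈ -1.9366e-5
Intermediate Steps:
A = 51654 (A = 6046 + 45608 = 51654)
l = -51654 (l = -1*51654 = -51654)
1/(l + 96236/6091) = 1/(-51654 + 96236/6091) = 1/(-314528278/6091) = -6091/314528278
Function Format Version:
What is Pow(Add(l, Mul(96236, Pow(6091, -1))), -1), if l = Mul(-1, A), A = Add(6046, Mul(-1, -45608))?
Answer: Rational(-6091, 314528278) ≈ -1.9366e-5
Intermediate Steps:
A = 51654 (A = Add(6046, 45608) = 51654)
l = -51654 (l = Mul(-1, 51654) = -51654)
Pow(Add(l, Mul(96236, Pow(6091, -1))), -1) = Pow(Add(-51654, Mul(96236, Pow(6091, -1))), -1) = Pow(Add(-51654, Mul(96236, Rational(1, 6091))), -1) = Pow(Add(-51654, Rational(96236, 6091)), -1) = Pow(Rational(-314528278, 6091), -1) = Rational(-6091, 314528278)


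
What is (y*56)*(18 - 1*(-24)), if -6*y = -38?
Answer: 14896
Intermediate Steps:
y = 19/3 (y = -1/6*(-38) = 19/3 ≈ 6.3333)
(y*56)*(18 - 1*(-24)) = ((19/3)*56)*(18 - 1*(-24)) = 1064*(18 + 24)/3 = (1064/3)*42 = 14896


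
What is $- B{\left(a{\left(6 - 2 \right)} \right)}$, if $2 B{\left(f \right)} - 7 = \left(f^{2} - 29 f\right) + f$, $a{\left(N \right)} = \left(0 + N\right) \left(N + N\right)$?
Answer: $- \frac{135}{2} \approx -67.5$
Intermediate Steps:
$a{\left(N \right)} = 2 N^{2}$ ($a{\left(N \right)} = N 2 N = 2 N^{2}$)
$B{\left(f \right)} = \frac{7}{2} + \frac{f^{2}}{2} - 14 f$ ($B{\left(f \right)} = \frac{7}{2} + \frac{\left(f^{2} - 29 f\right) + f}{2} = \frac{7}{2} + \frac{f^{2} - 28 f}{2} = \frac{7}{2} + \left(\frac{f^{2}}{2} - 14 f\right) = \frac{7}{2} + \frac{f^{2}}{2} - 14 f$)
$- B{\left(a{\left(6 - 2 \right)} \right)} = - (\frac{7}{2} + \frac{\left(2 \left(6 - 2\right)^{2}\right)^{2}}{2} - 14 \cdot 2 \left(6 - 2\right)^{2}) = - (\frac{7}{2} + \frac{\left(2 \cdot 4^{2}\right)^{2}}{2} - 14 \cdot 2 \cdot 4^{2}) = - (\frac{7}{2} + \frac{\left(2 \cdot 16\right)^{2}}{2} - 14 \cdot 2 \cdot 16) = - (\frac{7}{2} + \frac{32^{2}}{2} - 448) = - (\frac{7}{2} + \frac{1}{2} \cdot 1024 - 448) = - (\frac{7}{2} + 512 - 448) = \left(-1\right) \frac{135}{2} = - \frac{135}{2}$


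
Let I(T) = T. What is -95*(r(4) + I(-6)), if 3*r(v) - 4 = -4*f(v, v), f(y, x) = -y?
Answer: -190/3 ≈ -63.333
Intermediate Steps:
r(v) = 4/3 + 4*v/3 (r(v) = 4/3 + (-(-4)*v)/3 = 4/3 + (4*v)/3 = 4/3 + 4*v/3)
-95*(r(4) + I(-6)) = -95*((4/3 + (4/3)*4) - 6) = -95*((4/3 + 16/3) - 6) = -95*(20/3 - 6) = -95*⅔ = -190/3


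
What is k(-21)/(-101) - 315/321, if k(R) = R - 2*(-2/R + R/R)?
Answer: -170596/226947 ≈ -0.75170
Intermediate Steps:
k(R) = -2 + R + 4/R (k(R) = R - 2*(-2/R + 1) = R - 2*(1 - 2/R) = R + (-2 + 4/R) = -2 + R + 4/R)
k(-21)/(-101) - 315/321 = (-2 - 21 + 4/(-21))/(-101) - 315/321 = (-2 - 21 + 4*(-1/21))*(-1/101) - 315*1/321 = (-2 - 21 - 4/21)*(-1/101) - 105/107 = -487/21*(-1/101) - 105/107 = 487/2121 - 105/107 = -170596/226947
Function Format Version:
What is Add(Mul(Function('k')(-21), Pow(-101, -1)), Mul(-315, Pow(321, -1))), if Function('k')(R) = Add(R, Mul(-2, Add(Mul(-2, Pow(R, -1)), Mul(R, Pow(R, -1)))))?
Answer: Rational(-170596, 226947) ≈ -0.75170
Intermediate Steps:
Function('k')(R) = Add(-2, R, Mul(4, Pow(R, -1))) (Function('k')(R) = Add(R, Mul(-2, Add(Mul(-2, Pow(R, -1)), 1))) = Add(R, Mul(-2, Add(1, Mul(-2, Pow(R, -1))))) = Add(R, Add(-2, Mul(4, Pow(R, -1)))) = Add(-2, R, Mul(4, Pow(R, -1))))
Add(Mul(Function('k')(-21), Pow(-101, -1)), Mul(-315, Pow(321, -1))) = Add(Mul(Add(-2, -21, Mul(4, Pow(-21, -1))), Pow(-101, -1)), Mul(-315, Pow(321, -1))) = Add(Mul(Add(-2, -21, Mul(4, Rational(-1, 21))), Rational(-1, 101)), Mul(-315, Rational(1, 321))) = Add(Mul(Add(-2, -21, Rational(-4, 21)), Rational(-1, 101)), Rational(-105, 107)) = Add(Mul(Rational(-487, 21), Rational(-1, 101)), Rational(-105, 107)) = Add(Rational(487, 2121), Rational(-105, 107)) = Rational(-170596, 226947)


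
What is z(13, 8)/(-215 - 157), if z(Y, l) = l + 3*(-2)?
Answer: -1/186 ≈ -0.0053763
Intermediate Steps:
z(Y, l) = -6 + l (z(Y, l) = l - 6 = -6 + l)
z(13, 8)/(-215 - 157) = (-6 + 8)/(-215 - 157) = 2/(-372) = 2*(-1/372) = -1/186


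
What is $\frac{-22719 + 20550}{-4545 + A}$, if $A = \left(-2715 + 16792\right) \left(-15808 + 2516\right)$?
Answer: $\frac{2169}{187116029} \approx 1.1592 \cdot 10^{-5}$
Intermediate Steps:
$A = -187111484$ ($A = 14077 \left(-13292\right) = -187111484$)
$\frac{-22719 + 20550}{-4545 + A} = \frac{-22719 + 20550}{-4545 - 187111484} = - \frac{2169}{-187116029} = \left(-2169\right) \left(- \frac{1}{187116029}\right) = \frac{2169}{187116029}$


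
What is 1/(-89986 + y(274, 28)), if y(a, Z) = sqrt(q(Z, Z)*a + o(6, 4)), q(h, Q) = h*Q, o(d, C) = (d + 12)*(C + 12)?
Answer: -44993/4048632546 - 2*sqrt(3361)/2024316273 ≈ -1.1170e-5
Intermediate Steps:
o(d, C) = (12 + C)*(12 + d) (o(d, C) = (12 + d)*(12 + C) = (12 + C)*(12 + d))
q(h, Q) = Q*h
y(a, Z) = sqrt(288 + a*Z**2) (y(a, Z) = sqrt((Z*Z)*a + (144 + 12*4 + 12*6 + 4*6)) = sqrt(Z**2*a + (144 + 48 + 72 + 24)) = sqrt(a*Z**2 + 288) = sqrt(288 + a*Z**2))
1/(-89986 + y(274, 28)) = 1/(-89986 + sqrt(288 + 274*28**2)) = 1/(-89986 + sqrt(288 + 274*784)) = 1/(-89986 + sqrt(288 + 214816)) = 1/(-89986 + sqrt(215104)) = 1/(-89986 + 8*sqrt(3361))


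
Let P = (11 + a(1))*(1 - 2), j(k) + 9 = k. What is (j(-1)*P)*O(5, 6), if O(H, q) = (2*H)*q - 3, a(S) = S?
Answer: 6840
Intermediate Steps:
j(k) = -9 + k
O(H, q) = -3 + 2*H*q (O(H, q) = 2*H*q - 3 = -3 + 2*H*q)
P = -12 (P = (11 + 1)*(1 - 2) = 12*(-1) = -12)
(j(-1)*P)*O(5, 6) = ((-9 - 1)*(-12))*(-3 + 2*5*6) = (-10*(-12))*(-3 + 60) = 120*57 = 6840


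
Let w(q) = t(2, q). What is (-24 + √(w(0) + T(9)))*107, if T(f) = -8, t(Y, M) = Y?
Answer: -2568 + 107*I*√6 ≈ -2568.0 + 262.1*I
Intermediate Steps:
w(q) = 2
(-24 + √(w(0) + T(9)))*107 = (-24 + √(2 - 8))*107 = (-24 + √(-6))*107 = (-24 + I*√6)*107 = -2568 + 107*I*√6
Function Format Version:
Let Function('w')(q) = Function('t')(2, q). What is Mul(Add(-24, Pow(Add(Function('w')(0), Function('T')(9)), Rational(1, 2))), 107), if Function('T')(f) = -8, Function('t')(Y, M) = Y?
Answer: Add(-2568, Mul(107, I, Pow(6, Rational(1, 2)))) ≈ Add(-2568.0, Mul(262.10, I))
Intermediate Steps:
Function('w')(q) = 2
Mul(Add(-24, Pow(Add(Function('w')(0), Function('T')(9)), Rational(1, 2))), 107) = Mul(Add(-24, Pow(Add(2, -8), Rational(1, 2))), 107) = Mul(Add(-24, Pow(-6, Rational(1, 2))), 107) = Mul(Add(-24, Mul(I, Pow(6, Rational(1, 2)))), 107) = Add(-2568, Mul(107, I, Pow(6, Rational(1, 2))))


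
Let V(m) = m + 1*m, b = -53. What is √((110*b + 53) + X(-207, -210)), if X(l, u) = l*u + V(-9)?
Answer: 5*√1507 ≈ 194.10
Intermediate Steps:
V(m) = 2*m (V(m) = m + m = 2*m)
X(l, u) = -18 + l*u (X(l, u) = l*u + 2*(-9) = l*u - 18 = -18 + l*u)
√((110*b + 53) + X(-207, -210)) = √((110*(-53) + 53) + (-18 - 207*(-210))) = √((-5830 + 53) + (-18 + 43470)) = √(-5777 + 43452) = √37675 = 5*√1507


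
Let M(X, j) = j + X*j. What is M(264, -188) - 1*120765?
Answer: -170585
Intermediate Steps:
M(264, -188) - 1*120765 = -188*(1 + 264) - 1*120765 = -188*265 - 120765 = -49820 - 120765 = -170585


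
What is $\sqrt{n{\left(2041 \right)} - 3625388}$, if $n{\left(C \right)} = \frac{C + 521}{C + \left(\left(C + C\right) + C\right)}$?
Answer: $\frac{i \sqrt{60408834407870}}{4082} \approx 1904.0 i$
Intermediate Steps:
$n{\left(C \right)} = \frac{521 + C}{4 C}$ ($n{\left(C \right)} = \frac{521 + C}{C + \left(2 C + C\right)} = \frac{521 + C}{C + 3 C} = \frac{521 + C}{4 C}$)
$\sqrt{n{\left(2041 \right)} - 3625388} = \sqrt{\frac{521 + 2041}{4 \cdot 2041} - 3625388} = \sqrt{\frac{1}{4} \cdot \frac{1}{2041} \cdot 2562 - 3625388} = \sqrt{\frac{1281}{4082} - 3625388} = \sqrt{- \frac{14798832535}{4082}} = \frac{i \sqrt{60408834407870}}{4082}$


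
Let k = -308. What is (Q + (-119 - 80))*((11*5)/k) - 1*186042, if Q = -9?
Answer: -1302034/7 ≈ -1.8600e+5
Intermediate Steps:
(Q + (-119 - 80))*((11*5)/k) - 1*186042 = (-9 + (-119 - 80))*((11*5)/(-308)) - 1*186042 = (-9 - 199)*(55*(-1/308)) - 186042 = -208*(-5/28) - 186042 = 260/7 - 186042 = -1302034/7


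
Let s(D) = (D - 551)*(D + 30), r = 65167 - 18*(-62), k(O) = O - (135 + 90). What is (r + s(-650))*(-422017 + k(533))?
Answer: -341965093227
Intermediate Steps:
k(O) = -225 + O (k(O) = O - 1*225 = O - 225 = -225 + O)
r = 66283 (r = 65167 - 1*(-1116) = 65167 + 1116 = 66283)
s(D) = (-551 + D)*(30 + D)
(r + s(-650))*(-422017 + k(533)) = (66283 + (-16530 + (-650)**2 - 521*(-650)))*(-422017 + (-225 + 533)) = (66283 + (-16530 + 422500 + 338650))*(-422017 + 308) = (66283 + 744620)*(-421709) = 810903*(-421709) = -341965093227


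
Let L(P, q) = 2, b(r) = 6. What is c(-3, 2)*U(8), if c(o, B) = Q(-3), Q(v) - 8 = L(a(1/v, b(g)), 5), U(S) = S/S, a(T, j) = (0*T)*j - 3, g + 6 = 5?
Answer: 10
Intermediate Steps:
g = -1 (g = -6 + 5 = -1)
a(T, j) = -3 (a(T, j) = 0*j - 3 = 0 - 3 = -3)
U(S) = 1
Q(v) = 10 (Q(v) = 8 + 2 = 10)
c(o, B) = 10
c(-3, 2)*U(8) = 10*1 = 10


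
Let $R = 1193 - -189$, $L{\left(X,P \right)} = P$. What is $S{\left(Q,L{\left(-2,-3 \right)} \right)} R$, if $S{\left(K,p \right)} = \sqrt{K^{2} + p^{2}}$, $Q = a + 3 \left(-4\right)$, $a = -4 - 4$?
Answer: $1382 \sqrt{409} \approx 27949.0$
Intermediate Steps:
$a = -8$
$R = 1382$ ($R = 1193 + 189 = 1382$)
$Q = -20$ ($Q = -8 + 3 \left(-4\right) = -8 - 12 = -20$)
$S{\left(Q,L{\left(-2,-3 \right)} \right)} R = \sqrt{\left(-20\right)^{2} + \left(-3\right)^{2}} \cdot 1382 = \sqrt{400 + 9} \cdot 1382 = \sqrt{409} \cdot 1382 = 1382 \sqrt{409}$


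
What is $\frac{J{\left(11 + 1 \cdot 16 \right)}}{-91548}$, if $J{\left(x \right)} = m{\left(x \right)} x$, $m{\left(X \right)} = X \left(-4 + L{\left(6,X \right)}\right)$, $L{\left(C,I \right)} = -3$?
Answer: $\frac{567}{10172} \approx 0.055741$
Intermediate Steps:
$m{\left(X \right)} = - 7 X$ ($m{\left(X \right)} = X \left(-4 - 3\right) = X \left(-7\right) = - 7 X$)
$J{\left(x \right)} = - 7 x^{2}$ ($J{\left(x \right)} = - 7 x x = - 7 x^{2}$)
$\frac{J{\left(11 + 1 \cdot 16 \right)}}{-91548} = \frac{\left(-7\right) \left(11 + 1 \cdot 16\right)^{2}}{-91548} = - 7 \left(11 + 16\right)^{2} \left(- \frac{1}{91548}\right) = - 7 \cdot 27^{2} \left(- \frac{1}{91548}\right) = \left(-7\right) 729 \left(- \frac{1}{91548}\right) = \left(-5103\right) \left(- \frac{1}{91548}\right) = \frac{567}{10172}$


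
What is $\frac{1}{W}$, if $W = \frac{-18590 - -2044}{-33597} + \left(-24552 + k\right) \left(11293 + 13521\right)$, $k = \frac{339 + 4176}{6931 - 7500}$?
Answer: $- \frac{19116693}{11650290534280000} \approx -1.6409 \cdot 10^{-9}$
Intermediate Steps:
$k = - \frac{4515}{569}$ ($k = \frac{4515}{-569} = 4515 \left(- \frac{1}{569}\right) = - \frac{4515}{569} \approx -7.935$)
$W = - \frac{11650290534280000}{19116693}$ ($W = \frac{-18590 - -2044}{-33597} + \left(-24552 - \frac{4515}{569}\right) \left(11293 + 13521\right) = \left(-18590 + 2044\right) \left(- \frac{1}{33597}\right) - \frac{346765798842}{569} = \left(-16546\right) \left(- \frac{1}{33597}\right) - \frac{346765798842}{569} = \frac{16546}{33597} - \frac{346765798842}{569} = - \frac{11650290534280000}{19116693} \approx -6.0943 \cdot 10^{8}$)
$\frac{1}{W} = \frac{1}{- \frac{11650290534280000}{19116693}} = - \frac{19116693}{11650290534280000}$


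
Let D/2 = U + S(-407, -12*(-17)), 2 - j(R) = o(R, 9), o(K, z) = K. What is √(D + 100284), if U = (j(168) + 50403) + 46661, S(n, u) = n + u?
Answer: √293674 ≈ 541.92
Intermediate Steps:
j(R) = 2 - R
U = 96898 (U = ((2 - 1*168) + 50403) + 46661 = ((2 - 168) + 50403) + 46661 = (-166 + 50403) + 46661 = 50237 + 46661 = 96898)
D = 193390 (D = 2*(96898 + (-407 - 12*(-17))) = 2*(96898 + (-407 + 204)) = 2*(96898 - 203) = 2*96695 = 193390)
√(D + 100284) = √(193390 + 100284) = √293674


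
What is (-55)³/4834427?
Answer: -166375/4834427 ≈ -0.034415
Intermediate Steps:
(-55)³/4834427 = -166375*1/4834427 = -166375/4834427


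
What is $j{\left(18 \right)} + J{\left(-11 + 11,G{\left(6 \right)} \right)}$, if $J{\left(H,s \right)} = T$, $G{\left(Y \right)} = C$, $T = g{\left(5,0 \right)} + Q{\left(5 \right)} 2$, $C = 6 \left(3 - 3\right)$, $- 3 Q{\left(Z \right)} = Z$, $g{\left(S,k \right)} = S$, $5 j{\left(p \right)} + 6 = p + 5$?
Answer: $\frac{76}{15} \approx 5.0667$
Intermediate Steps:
$j{\left(p \right)} = - \frac{1}{5} + \frac{p}{5}$ ($j{\left(p \right)} = - \frac{6}{5} + \frac{p + 5}{5} = - \frac{6}{5} + \frac{5 + p}{5} = - \frac{6}{5} + \left(1 + \frac{p}{5}\right) = - \frac{1}{5} + \frac{p}{5}$)
$Q{\left(Z \right)} = - \frac{Z}{3}$
$C = 0$ ($C = 6 \cdot 0 = 0$)
$T = \frac{5}{3}$ ($T = 5 + \left(- \frac{1}{3}\right) 5 \cdot 2 = 5 - \frac{10}{3} = \frac{5}{3} \approx 1.6667$)
$G{\left(Y \right)} = 0$
$J{\left(H,s \right)} = \frac{5}{3}$
$j{\left(18 \right)} + J{\left(-11 + 11,G{\left(6 \right)} \right)} = \left(- \frac{1}{5} + \frac{1}{5} \cdot 18\right) + \frac{5}{3} = \left(- \frac{1}{5} + \frac{18}{5}\right) + \frac{5}{3} = \frac{17}{5} + \frac{5}{3} = \frac{76}{15}$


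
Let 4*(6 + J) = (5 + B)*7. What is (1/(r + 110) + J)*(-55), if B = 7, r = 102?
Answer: -174955/212 ≈ -825.26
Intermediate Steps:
J = 15 (J = -6 + ((5 + 7)*7)/4 = -6 + (12*7)/4 = -6 + (¼)*84 = -6 + 21 = 15)
(1/(r + 110) + J)*(-55) = (1/(102 + 110) + 15)*(-55) = (1/212 + 15)*(-55) = (3181/212)*(-55) = -174955/212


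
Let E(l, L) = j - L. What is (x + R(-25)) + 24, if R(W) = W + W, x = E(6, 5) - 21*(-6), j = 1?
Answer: 96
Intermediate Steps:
E(l, L) = 1 - L
x = 122 (x = (1 - 1*5) - 21*(-6) = (1 - 5) + 126 = -4 + 126 = 122)
R(W) = 2*W
(x + R(-25)) + 24 = (122 + 2*(-25)) + 24 = (122 - 50) + 24 = 72 + 24 = 96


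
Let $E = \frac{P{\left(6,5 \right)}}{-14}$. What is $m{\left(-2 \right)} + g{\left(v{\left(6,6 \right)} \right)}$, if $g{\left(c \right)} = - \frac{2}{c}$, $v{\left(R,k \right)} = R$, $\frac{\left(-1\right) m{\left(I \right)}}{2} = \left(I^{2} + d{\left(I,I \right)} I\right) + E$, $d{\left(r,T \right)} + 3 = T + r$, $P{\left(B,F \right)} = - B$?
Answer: $- \frac{781}{21} \approx -37.19$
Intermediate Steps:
$d{\left(r,T \right)} = -3 + T + r$ ($d{\left(r,T \right)} = -3 + \left(T + r\right) = -3 + T + r$)
$E = \frac{3}{7}$ ($E = \frac{\left(-1\right) 6}{-14} = \left(-6\right) \left(- \frac{1}{14}\right) = \frac{3}{7} \approx 0.42857$)
$m{\left(I \right)} = - \frac{6}{7} - 2 I^{2} - 2 I \left(-3 + 2 I\right)$ ($m{\left(I \right)} = - 2 \left(\left(I^{2} + \left(-3 + I + I\right) I\right) + \frac{3}{7}\right) = - 2 \left(\left(I^{2} + \left(-3 + 2 I\right) I\right) + \frac{3}{7}\right) = - 2 \left(\left(I^{2} + I \left(-3 + 2 I\right)\right) + \frac{3}{7}\right) = - 2 \left(\frac{3}{7} + I^{2} + I \left(-3 + 2 I\right)\right) = - \frac{6}{7} - 2 I^{2} - 2 I \left(-3 + 2 I\right)$)
$m{\left(-2 \right)} + g{\left(v{\left(6,6 \right)} \right)} = \left(- \frac{6}{7} - 6 \left(-2\right)^{2} + 6 \left(-2\right)\right) - \frac{2}{6} = \left(- \frac{6}{7} - 24 - 12\right) - \frac{1}{3} = - \frac{258}{7} - \frac{1}{3} = - \frac{781}{21}$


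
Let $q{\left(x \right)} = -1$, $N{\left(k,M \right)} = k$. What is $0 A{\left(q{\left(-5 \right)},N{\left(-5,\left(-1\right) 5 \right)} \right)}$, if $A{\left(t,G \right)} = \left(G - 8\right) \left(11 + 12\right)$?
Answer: $0$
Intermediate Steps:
$A{\left(t,G \right)} = -184 + 23 G$ ($A{\left(t,G \right)} = \left(-8 + G\right) 23 = -184 + 23 G$)
$0 A{\left(q{\left(-5 \right)},N{\left(-5,\left(-1\right) 5 \right)} \right)} = 0 \left(-184 + 23 \left(-5\right)\right) = 0 \left(-184 - 115\right) = 0 \left(-299\right) = 0$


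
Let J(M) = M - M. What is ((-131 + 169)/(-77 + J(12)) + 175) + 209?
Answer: 29530/77 ≈ 383.51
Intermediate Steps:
J(M) = 0
((-131 + 169)/(-77 + J(12)) + 175) + 209 = ((-131 + 169)/(-77 + 0) + 175) + 209 = (38/(-77) + 175) + 209 = (38*(-1/77) + 175) + 209 = (-38/77 + 175) + 209 = 13437/77 + 209 = 29530/77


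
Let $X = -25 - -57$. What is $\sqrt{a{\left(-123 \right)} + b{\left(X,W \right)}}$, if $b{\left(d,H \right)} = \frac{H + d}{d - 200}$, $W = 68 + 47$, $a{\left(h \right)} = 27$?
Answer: $\frac{\sqrt{418}}{4} \approx 5.1113$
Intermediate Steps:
$X = 32$ ($X = -25 + 57 = 32$)
$W = 115$
$b{\left(d,H \right)} = \frac{H + d}{-200 + d}$
$\sqrt{a{\left(-123 \right)} + b{\left(X,W \right)}} = \sqrt{27 + \frac{115 + 32}{-200 + 32}} = \sqrt{27 + \frac{1}{-168} \cdot 147} = \sqrt{27 - \frac{7}{8}} = \sqrt{\frac{209}{8}} = \frac{\sqrt{418}}{4}$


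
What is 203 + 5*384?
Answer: 2123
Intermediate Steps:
203 + 5*384 = 203 + 1920 = 2123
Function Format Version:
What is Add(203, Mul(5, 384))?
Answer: 2123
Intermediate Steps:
Add(203, Mul(5, 384)) = Add(203, 1920) = 2123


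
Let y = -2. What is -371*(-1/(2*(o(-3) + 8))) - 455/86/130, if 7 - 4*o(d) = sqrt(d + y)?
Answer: 354761/18748 + 53*I*sqrt(5)/109 ≈ 18.923 + 1.0873*I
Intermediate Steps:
o(d) = 7/4 - sqrt(-2 + d)/4 (o(d) = 7/4 - sqrt(d - 2)/4 = 7/4 - sqrt(-2 + d)/4)
-371*(-1/(2*(o(-3) + 8))) - 455/86/130 = -371*(-1/(2*((7/4 - sqrt(-2 - 3)/4) + 8))) - 455/86/130 = -371*(-1/(2*((7/4 - I*sqrt(5)/4) + 8))) - 455*1/86*(1/130) = -371*(-1/(2*((7/4 - I*sqrt(5)/4) + 8))) - 455/86*1/130 = -371*(-1/(2*((7/4 - I*sqrt(5)/4) + 8))) - 7/172 = -371*(-1/(2*(39/4 - I*sqrt(5)/4))) - 7/172 = -371/(-39/2 + I*sqrt(5)/2) - 7/172 = -7/172 - 371/(-39/2 + I*sqrt(5)/2)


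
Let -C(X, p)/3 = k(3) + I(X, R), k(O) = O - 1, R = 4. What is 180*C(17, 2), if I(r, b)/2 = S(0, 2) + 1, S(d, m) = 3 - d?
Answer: -5400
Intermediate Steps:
I(r, b) = 8 (I(r, b) = 2*((3 - 1*0) + 1) = 2*((3 + 0) + 1) = 2*(3 + 1) = 2*4 = 8)
k(O) = -1 + O
C(X, p) = -30 (C(X, p) = -3*((-1 + 3) + 8) = -3*(2 + 8) = -3*10 = -30)
180*C(17, 2) = 180*(-30) = -5400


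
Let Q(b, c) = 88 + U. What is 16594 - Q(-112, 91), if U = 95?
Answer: 16411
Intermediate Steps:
Q(b, c) = 183 (Q(b, c) = 88 + 95 = 183)
16594 - Q(-112, 91) = 16594 - 1*183 = 16594 - 183 = 16411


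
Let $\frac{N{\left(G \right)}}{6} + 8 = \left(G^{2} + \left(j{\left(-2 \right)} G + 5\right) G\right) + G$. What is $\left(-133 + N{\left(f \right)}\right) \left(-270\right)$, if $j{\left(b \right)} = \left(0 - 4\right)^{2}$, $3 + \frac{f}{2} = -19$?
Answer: $-52840890$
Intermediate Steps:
$f = -44$ ($f = -6 + 2 \left(-19\right) = -6 - 38 = -44$)
$j{\left(b \right)} = 16$ ($j{\left(b \right)} = \left(-4\right)^{2} = 16$)
$N{\left(G \right)} = -48 + 6 G + 6 G^{2} + 6 G \left(5 + 16 G\right)$ ($N{\left(G \right)} = -48 + 6 \left(\left(G^{2} + \left(16 G + 5\right) G\right) + G\right) = -48 + 6 \left(\left(G^{2} + \left(5 + 16 G\right) G\right) + G\right) = -48 + 6 \left(\left(G^{2} + G \left(5 + 16 G\right)\right) + G\right) = -48 + 6 \left(G + G^{2} + G \left(5 + 16 G\right)\right) = -48 + \left(6 G + 6 G^{2} + 6 G \left(5 + 16 G\right)\right) = -48 + 6 G + 6 G^{2} + 6 G \left(5 + 16 G\right)$)
$\left(-133 + N{\left(f \right)}\right) \left(-270\right) = \left(-133 + \left(-48 + 36 \left(-44\right) + 102 \left(-44\right)^{2}\right)\right) \left(-270\right) = \left(-133 - -195840\right) \left(-270\right) = \left(-133 + 195840\right) \left(-270\right) = 195707 \left(-270\right) = -52840890$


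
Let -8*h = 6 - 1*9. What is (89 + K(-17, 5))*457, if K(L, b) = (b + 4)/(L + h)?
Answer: 5376605/133 ≈ 40426.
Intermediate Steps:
h = 3/8 (h = -(6 - 1*9)/8 = -(6 - 9)/8 = -⅛*(-3) = 3/8 ≈ 0.37500)
K(L, b) = (4 + b)/(3/8 + L) (K(L, b) = (b + 4)/(L + 3/8) = (4 + b)/(3/8 + L))
(89 + K(-17, 5))*457 = (89 + 8*(4 + 5)/(3 + 8*(-17)))*457 = (89 + 8*9/(3 - 136))*457 = (89 + 8*9/(-133))*457 = (89 + 8*(-1/133)*9)*457 = (89 - 72/133)*457 = (11765/133)*457 = 5376605/133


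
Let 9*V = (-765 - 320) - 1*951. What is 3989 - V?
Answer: 37937/9 ≈ 4215.2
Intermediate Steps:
V = -2036/9 (V = ((-765 - 320) - 1*951)/9 = (-1085 - 951)/9 = (1/9)*(-2036) = -2036/9 ≈ -226.22)
3989 - V = 3989 - 1*(-2036/9) = 3989 + 2036/9 = 37937/9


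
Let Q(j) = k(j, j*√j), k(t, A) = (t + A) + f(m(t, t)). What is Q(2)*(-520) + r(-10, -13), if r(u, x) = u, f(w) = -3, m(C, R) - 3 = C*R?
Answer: 510 - 1040*√2 ≈ -960.78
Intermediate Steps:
m(C, R) = 3 + C*R
k(t, A) = -3 + A + t (k(t, A) = (t + A) - 3 = (A + t) - 3 = -3 + A + t)
Q(j) = -3 + j + j^(3/2) (Q(j) = -3 + j*√j + j = -3 + j^(3/2) + j = -3 + j + j^(3/2))
Q(2)*(-520) + r(-10, -13) = (-3 + 2 + 2^(3/2))*(-520) - 10 = (-3 + 2 + 2*√2)*(-520) - 10 = (-1 + 2*√2)*(-520) - 10 = (520 - 1040*√2) - 10 = 510 - 1040*√2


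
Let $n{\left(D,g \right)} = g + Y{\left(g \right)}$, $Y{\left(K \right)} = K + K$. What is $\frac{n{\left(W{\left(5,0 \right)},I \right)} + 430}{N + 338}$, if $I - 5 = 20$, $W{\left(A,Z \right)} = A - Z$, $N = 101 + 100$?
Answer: $\frac{505}{539} \approx 0.93692$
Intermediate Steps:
$Y{\left(K \right)} = 2 K$
$N = 201$
$I = 25$ ($I = 5 + 20 = 25$)
$n{\left(D,g \right)} = 3 g$ ($n{\left(D,g \right)} = g + 2 g = 3 g$)
$\frac{n{\left(W{\left(5,0 \right)},I \right)} + 430}{N + 338} = \frac{3 \cdot 25 + 430}{201 + 338} = \frac{75 + 430}{539} = 505 \cdot \frac{1}{539} = \frac{505}{539}$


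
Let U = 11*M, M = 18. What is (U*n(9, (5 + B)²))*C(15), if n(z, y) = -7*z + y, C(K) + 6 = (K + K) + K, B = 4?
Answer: 138996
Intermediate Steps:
C(K) = -6 + 3*K (C(K) = -6 + ((K + K) + K) = -6 + (2*K + K) = -6 + 3*K)
n(z, y) = y - 7*z
U = 198 (U = 11*18 = 198)
(U*n(9, (5 + B)²))*C(15) = (198*((5 + 4)² - 7*9))*(-6 + 3*15) = (198*(9² - 63))*(-6 + 45) = (198*(81 - 63))*39 = (198*18)*39 = 3564*39 = 138996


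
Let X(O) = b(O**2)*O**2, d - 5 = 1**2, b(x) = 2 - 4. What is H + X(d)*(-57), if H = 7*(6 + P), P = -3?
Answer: 4125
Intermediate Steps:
b(x) = -2
d = 6 (d = 5 + 1**2 = 5 + 1 = 6)
H = 21 (H = 7*(6 - 3) = 7*3 = 21)
X(O) = -2*O**2
H + X(d)*(-57) = 21 - 2*6**2*(-57) = 21 - 2*36*(-57) = 21 - 72*(-57) = 21 + 4104 = 4125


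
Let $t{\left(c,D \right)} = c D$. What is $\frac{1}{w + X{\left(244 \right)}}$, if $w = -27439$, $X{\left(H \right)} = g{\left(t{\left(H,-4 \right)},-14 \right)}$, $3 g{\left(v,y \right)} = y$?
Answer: $- \frac{3}{82331} \approx -3.6438 \cdot 10^{-5}$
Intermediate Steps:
$t{\left(c,D \right)} = D c$
$g{\left(v,y \right)} = \frac{y}{3}$
$X{\left(H \right)} = - \frac{14}{3}$ ($X{\left(H \right)} = \frac{1}{3} \left(-14\right) = - \frac{14}{3}$)
$\frac{1}{w + X{\left(244 \right)}} = \frac{1}{-27439 - \frac{14}{3}} = \frac{1}{- \frac{82331}{3}} = - \frac{3}{82331}$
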